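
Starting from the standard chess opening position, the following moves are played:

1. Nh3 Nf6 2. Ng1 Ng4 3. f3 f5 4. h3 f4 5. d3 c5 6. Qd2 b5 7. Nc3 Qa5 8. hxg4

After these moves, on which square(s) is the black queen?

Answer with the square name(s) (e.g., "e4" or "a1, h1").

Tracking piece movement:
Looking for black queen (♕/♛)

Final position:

  a b c d e f g h
  ─────────────────
8│♜ ♞ ♝ · ♚ ♝ · ♜│8
7│♟ · · ♟ ♟ · ♟ ♟│7
6│· · · · · · · ·│6
5│♛ ♟ ♟ · · · · ·│5
4│· · · · · ♟ ♙ ·│4
3│· · ♘ ♙ · ♙ · ·│3
2│♙ ♙ ♙ ♕ ♙ · ♙ ·│2
1│♖ · ♗ · ♔ ♗ ♘ ♖│1
  ─────────────────
  a b c d e f g h


a5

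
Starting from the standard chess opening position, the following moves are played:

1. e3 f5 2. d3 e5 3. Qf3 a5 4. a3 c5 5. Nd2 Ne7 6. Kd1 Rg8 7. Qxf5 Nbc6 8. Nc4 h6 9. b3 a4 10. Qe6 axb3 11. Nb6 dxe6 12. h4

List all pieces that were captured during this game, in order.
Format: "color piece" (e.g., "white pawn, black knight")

Tracking captures:
  Qxf5: captured black pawn
  axb3: captured white pawn
  dxe6: captured white queen

black pawn, white pawn, white queen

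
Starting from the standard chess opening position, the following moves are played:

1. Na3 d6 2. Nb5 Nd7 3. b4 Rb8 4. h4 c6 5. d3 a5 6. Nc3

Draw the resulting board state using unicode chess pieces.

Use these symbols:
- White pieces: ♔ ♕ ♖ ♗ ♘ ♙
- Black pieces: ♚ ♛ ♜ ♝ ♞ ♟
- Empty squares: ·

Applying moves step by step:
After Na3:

♜ ♞ ♝ ♛ ♚ ♝ ♞ ♜
♟ ♟ ♟ ♟ ♟ ♟ ♟ ♟
· · · · · · · ·
· · · · · · · ·
· · · · · · · ·
♘ · · · · · · ·
♙ ♙ ♙ ♙ ♙ ♙ ♙ ♙
♖ · ♗ ♕ ♔ ♗ ♘ ♖


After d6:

♜ ♞ ♝ ♛ ♚ ♝ ♞ ♜
♟ ♟ ♟ · ♟ ♟ ♟ ♟
· · · ♟ · · · ·
· · · · · · · ·
· · · · · · · ·
♘ · · · · · · ·
♙ ♙ ♙ ♙ ♙ ♙ ♙ ♙
♖ · ♗ ♕ ♔ ♗ ♘ ♖


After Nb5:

♜ ♞ ♝ ♛ ♚ ♝ ♞ ♜
♟ ♟ ♟ · ♟ ♟ ♟ ♟
· · · ♟ · · · ·
· ♘ · · · · · ·
· · · · · · · ·
· · · · · · · ·
♙ ♙ ♙ ♙ ♙ ♙ ♙ ♙
♖ · ♗ ♕ ♔ ♗ ♘ ♖


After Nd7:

♜ · ♝ ♛ ♚ ♝ ♞ ♜
♟ ♟ ♟ ♞ ♟ ♟ ♟ ♟
· · · ♟ · · · ·
· ♘ · · · · · ·
· · · · · · · ·
· · · · · · · ·
♙ ♙ ♙ ♙ ♙ ♙ ♙ ♙
♖ · ♗ ♕ ♔ ♗ ♘ ♖


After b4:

♜ · ♝ ♛ ♚ ♝ ♞ ♜
♟ ♟ ♟ ♞ ♟ ♟ ♟ ♟
· · · ♟ · · · ·
· ♘ · · · · · ·
· ♙ · · · · · ·
· · · · · · · ·
♙ · ♙ ♙ ♙ ♙ ♙ ♙
♖ · ♗ ♕ ♔ ♗ ♘ ♖


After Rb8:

· ♜ ♝ ♛ ♚ ♝ ♞ ♜
♟ ♟ ♟ ♞ ♟ ♟ ♟ ♟
· · · ♟ · · · ·
· ♘ · · · · · ·
· ♙ · · · · · ·
· · · · · · · ·
♙ · ♙ ♙ ♙ ♙ ♙ ♙
♖ · ♗ ♕ ♔ ♗ ♘ ♖


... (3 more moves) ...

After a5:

· ♜ ♝ ♛ ♚ ♝ ♞ ♜
· ♟ · ♞ ♟ ♟ ♟ ♟
· · ♟ ♟ · · · ·
♟ ♘ · · · · · ·
· ♙ · · · · · ♙
· · · ♙ · · · ·
♙ · ♙ · ♙ ♙ ♙ ·
♖ · ♗ ♕ ♔ ♗ ♘ ♖


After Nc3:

· ♜ ♝ ♛ ♚ ♝ ♞ ♜
· ♟ · ♞ ♟ ♟ ♟ ♟
· · ♟ ♟ · · · ·
♟ · · · · · · ·
· ♙ · · · · · ♙
· · ♘ ♙ · · · ·
♙ · ♙ · ♙ ♙ ♙ ·
♖ · ♗ ♕ ♔ ♗ ♘ ♖



  a b c d e f g h
  ─────────────────
8│· ♜ ♝ ♛ ♚ ♝ ♞ ♜│8
7│· ♟ · ♞ ♟ ♟ ♟ ♟│7
6│· · ♟ ♟ · · · ·│6
5│♟ · · · · · · ·│5
4│· ♙ · · · · · ♙│4
3│· · ♘ ♙ · · · ·│3
2│♙ · ♙ · ♙ ♙ ♙ ·│2
1│♖ · ♗ ♕ ♔ ♗ ♘ ♖│1
  ─────────────────
  a b c d e f g h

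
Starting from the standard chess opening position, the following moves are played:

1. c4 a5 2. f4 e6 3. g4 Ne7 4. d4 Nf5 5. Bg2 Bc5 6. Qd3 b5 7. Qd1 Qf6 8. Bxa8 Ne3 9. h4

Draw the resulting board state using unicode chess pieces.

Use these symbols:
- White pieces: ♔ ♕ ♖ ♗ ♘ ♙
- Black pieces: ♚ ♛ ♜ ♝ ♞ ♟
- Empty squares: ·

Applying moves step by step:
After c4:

♜ ♞ ♝ ♛ ♚ ♝ ♞ ♜
♟ ♟ ♟ ♟ ♟ ♟ ♟ ♟
· · · · · · · ·
· · · · · · · ·
· · ♙ · · · · ·
· · · · · · · ·
♙ ♙ · ♙ ♙ ♙ ♙ ♙
♖ ♘ ♗ ♕ ♔ ♗ ♘ ♖


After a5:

♜ ♞ ♝ ♛ ♚ ♝ ♞ ♜
· ♟ ♟ ♟ ♟ ♟ ♟ ♟
· · · · · · · ·
♟ · · · · · · ·
· · ♙ · · · · ·
· · · · · · · ·
♙ ♙ · ♙ ♙ ♙ ♙ ♙
♖ ♘ ♗ ♕ ♔ ♗ ♘ ♖


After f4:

♜ ♞ ♝ ♛ ♚ ♝ ♞ ♜
· ♟ ♟ ♟ ♟ ♟ ♟ ♟
· · · · · · · ·
♟ · · · · · · ·
· · ♙ · · ♙ · ·
· · · · · · · ·
♙ ♙ · ♙ ♙ · ♙ ♙
♖ ♘ ♗ ♕ ♔ ♗ ♘ ♖


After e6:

♜ ♞ ♝ ♛ ♚ ♝ ♞ ♜
· ♟ ♟ ♟ · ♟ ♟ ♟
· · · · ♟ · · ·
♟ · · · · · · ·
· · ♙ · · ♙ · ·
· · · · · · · ·
♙ ♙ · ♙ ♙ · ♙ ♙
♖ ♘ ♗ ♕ ♔ ♗ ♘ ♖


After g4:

♜ ♞ ♝ ♛ ♚ ♝ ♞ ♜
· ♟ ♟ ♟ · ♟ ♟ ♟
· · · · ♟ · · ·
♟ · · · · · · ·
· · ♙ · · ♙ ♙ ·
· · · · · · · ·
♙ ♙ · ♙ ♙ · · ♙
♖ ♘ ♗ ♕ ♔ ♗ ♘ ♖


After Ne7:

♜ ♞ ♝ ♛ ♚ ♝ · ♜
· ♟ ♟ ♟ ♞ ♟ ♟ ♟
· · · · ♟ · · ·
♟ · · · · · · ·
· · ♙ · · ♙ ♙ ·
· · · · · · · ·
♙ ♙ · ♙ ♙ · · ♙
♖ ♘ ♗ ♕ ♔ ♗ ♘ ♖


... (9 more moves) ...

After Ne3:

♗ ♞ ♝ · ♚ · · ♜
· · ♟ ♟ · ♟ ♟ ♟
· · · · ♟ ♛ · ·
♟ ♟ ♝ · · · · ·
· · ♙ ♙ · ♙ ♙ ·
· · · · ♞ · · ·
♙ ♙ · · ♙ · · ♙
♖ ♘ ♗ ♕ ♔ · ♘ ♖


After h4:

♗ ♞ ♝ · ♚ · · ♜
· · ♟ ♟ · ♟ ♟ ♟
· · · · ♟ ♛ · ·
♟ ♟ ♝ · · · · ·
· · ♙ ♙ · ♙ ♙ ♙
· · · · ♞ · · ·
♙ ♙ · · ♙ · · ·
♖ ♘ ♗ ♕ ♔ · ♘ ♖



  a b c d e f g h
  ─────────────────
8│♗ ♞ ♝ · ♚ · · ♜│8
7│· · ♟ ♟ · ♟ ♟ ♟│7
6│· · · · ♟ ♛ · ·│6
5│♟ ♟ ♝ · · · · ·│5
4│· · ♙ ♙ · ♙ ♙ ♙│4
3│· · · · ♞ · · ·│3
2│♙ ♙ · · ♙ · · ·│2
1│♖ ♘ ♗ ♕ ♔ · ♘ ♖│1
  ─────────────────
  a b c d e f g h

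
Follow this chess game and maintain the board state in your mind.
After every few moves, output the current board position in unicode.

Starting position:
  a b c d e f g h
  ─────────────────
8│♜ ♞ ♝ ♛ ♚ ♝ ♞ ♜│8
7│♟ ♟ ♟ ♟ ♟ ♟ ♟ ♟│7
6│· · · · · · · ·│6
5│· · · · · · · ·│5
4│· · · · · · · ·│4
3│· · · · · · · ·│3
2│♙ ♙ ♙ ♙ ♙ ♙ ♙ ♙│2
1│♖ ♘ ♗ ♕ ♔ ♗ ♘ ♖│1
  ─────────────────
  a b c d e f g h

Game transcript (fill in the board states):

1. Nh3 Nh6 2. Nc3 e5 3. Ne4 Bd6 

  a b c d e f g h
  ─────────────────
8│♜ ♞ ♝ ♛ ♚ · · ♜│8
7│♟ ♟ ♟ ♟ · ♟ ♟ ♟│7
6│· · · ♝ · · · ♞│6
5│· · · · ♟ · · ·│5
4│· · · · ♘ · · ·│4
3│· · · · · · · ♘│3
2│♙ ♙ ♙ ♙ ♙ ♙ ♙ ♙│2
1│♖ · ♗ ♕ ♔ ♗ · ♖│1
  ─────────────────
  a b c d e f g h

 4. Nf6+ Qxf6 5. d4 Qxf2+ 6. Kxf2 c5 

  a b c d e f g h
  ─────────────────
8│♜ ♞ ♝ · ♚ · · ♜│8
7│♟ ♟ · ♟ · ♟ ♟ ♟│7
6│· · · ♝ · · · ♞│6
5│· · ♟ · ♟ · · ·│5
4│· · · ♙ · · · ·│4
3│· · · · · · · ♘│3
2│♙ ♙ ♙ · ♙ ♔ ♙ ♙│2
1│♖ · ♗ ♕ · ♗ · ♖│1
  ─────────────────
  a b c d e f g h

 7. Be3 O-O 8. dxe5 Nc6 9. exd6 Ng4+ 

  a b c d e f g h
  ─────────────────
8│♜ · ♝ · · ♜ ♚ ·│8
7│♟ ♟ · ♟ · ♟ ♟ ♟│7
6│· · ♞ ♙ · · · ·│6
5│· · ♟ · · · · ·│5
4│· · · · · · ♞ ·│4
3│· · · · ♗ · · ♘│3
2│♙ ♙ ♙ · ♙ ♔ ♙ ♙│2
1│♖ · · ♕ · ♗ · ♖│1
  ─────────────────
  a b c d e f g h

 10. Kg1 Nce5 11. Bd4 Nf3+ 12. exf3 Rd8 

  a b c d e f g h
  ─────────────────
8│♜ · ♝ ♜ · · ♚ ·│8
7│♟ ♟ · ♟ · ♟ ♟ ♟│7
6│· · · ♙ · · · ·│6
5│· · ♟ · · · · ·│5
4│· · · ♗ · · ♞ ·│4
3│· · · · · ♙ · ♘│3
2│♙ ♙ ♙ · · · ♙ ♙│2
1│♖ · · ♕ · ♗ ♔ ♖│1
  ─────────────────
  a b c d e f g h

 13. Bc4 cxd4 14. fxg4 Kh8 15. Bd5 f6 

  a b c d e f g h
  ─────────────────
8│♜ · ♝ ♜ · · · ♚│8
7│♟ ♟ · ♟ · · ♟ ♟│7
6│· · · ♙ · ♟ · ·│6
5│· · · ♗ · · · ·│5
4│· · · ♟ · · ♙ ·│4
3│· · · · · · · ♘│3
2│♙ ♙ ♙ · · · ♙ ♙│2
1│♖ · · ♕ · · ♔ ♖│1
  ─────────────────
  a b c d e f g h



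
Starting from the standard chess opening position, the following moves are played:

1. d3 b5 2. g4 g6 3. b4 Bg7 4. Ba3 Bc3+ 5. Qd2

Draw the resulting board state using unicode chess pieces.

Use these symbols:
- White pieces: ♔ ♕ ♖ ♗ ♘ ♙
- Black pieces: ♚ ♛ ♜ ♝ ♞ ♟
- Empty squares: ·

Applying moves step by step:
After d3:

♜ ♞ ♝ ♛ ♚ ♝ ♞ ♜
♟ ♟ ♟ ♟ ♟ ♟ ♟ ♟
· · · · · · · ·
· · · · · · · ·
· · · · · · · ·
· · · ♙ · · · ·
♙ ♙ ♙ · ♙ ♙ ♙ ♙
♖ ♘ ♗ ♕ ♔ ♗ ♘ ♖


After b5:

♜ ♞ ♝ ♛ ♚ ♝ ♞ ♜
♟ · ♟ ♟ ♟ ♟ ♟ ♟
· · · · · · · ·
· ♟ · · · · · ·
· · · · · · · ·
· · · ♙ · · · ·
♙ ♙ ♙ · ♙ ♙ ♙ ♙
♖ ♘ ♗ ♕ ♔ ♗ ♘ ♖


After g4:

♜ ♞ ♝ ♛ ♚ ♝ ♞ ♜
♟ · ♟ ♟ ♟ ♟ ♟ ♟
· · · · · · · ·
· ♟ · · · · · ·
· · · · · · ♙ ·
· · · ♙ · · · ·
♙ ♙ ♙ · ♙ ♙ · ♙
♖ ♘ ♗ ♕ ♔ ♗ ♘ ♖


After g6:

♜ ♞ ♝ ♛ ♚ ♝ ♞ ♜
♟ · ♟ ♟ ♟ ♟ · ♟
· · · · · · ♟ ·
· ♟ · · · · · ·
· · · · · · ♙ ·
· · · ♙ · · · ·
♙ ♙ ♙ · ♙ ♙ · ♙
♖ ♘ ♗ ♕ ♔ ♗ ♘ ♖


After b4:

♜ ♞ ♝ ♛ ♚ ♝ ♞ ♜
♟ · ♟ ♟ ♟ ♟ · ♟
· · · · · · ♟ ·
· ♟ · · · · · ·
· ♙ · · · · ♙ ·
· · · ♙ · · · ·
♙ · ♙ · ♙ ♙ · ♙
♖ ♘ ♗ ♕ ♔ ♗ ♘ ♖


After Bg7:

♜ ♞ ♝ ♛ ♚ · ♞ ♜
♟ · ♟ ♟ ♟ ♟ ♝ ♟
· · · · · · ♟ ·
· ♟ · · · · · ·
· ♙ · · · · ♙ ·
· · · ♙ · · · ·
♙ · ♙ · ♙ ♙ · ♙
♖ ♘ ♗ ♕ ♔ ♗ ♘ ♖


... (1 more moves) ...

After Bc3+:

♜ ♞ ♝ ♛ ♚ · ♞ ♜
♟ · ♟ ♟ ♟ ♟ · ♟
· · · · · · ♟ ·
· ♟ · · · · · ·
· ♙ · · · · ♙ ·
♗ · ♝ ♙ · · · ·
♙ · ♙ · ♙ ♙ · ♙
♖ ♘ · ♕ ♔ ♗ ♘ ♖


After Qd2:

♜ ♞ ♝ ♛ ♚ · ♞ ♜
♟ · ♟ ♟ ♟ ♟ · ♟
· · · · · · ♟ ·
· ♟ · · · · · ·
· ♙ · · · · ♙ ·
♗ · ♝ ♙ · · · ·
♙ · ♙ ♕ ♙ ♙ · ♙
♖ ♘ · · ♔ ♗ ♘ ♖



  a b c d e f g h
  ─────────────────
8│♜ ♞ ♝ ♛ ♚ · ♞ ♜│8
7│♟ · ♟ ♟ ♟ ♟ · ♟│7
6│· · · · · · ♟ ·│6
5│· ♟ · · · · · ·│5
4│· ♙ · · · · ♙ ·│4
3│♗ · ♝ ♙ · · · ·│3
2│♙ · ♙ ♕ ♙ ♙ · ♙│2
1│♖ ♘ · · ♔ ♗ ♘ ♖│1
  ─────────────────
  a b c d e f g h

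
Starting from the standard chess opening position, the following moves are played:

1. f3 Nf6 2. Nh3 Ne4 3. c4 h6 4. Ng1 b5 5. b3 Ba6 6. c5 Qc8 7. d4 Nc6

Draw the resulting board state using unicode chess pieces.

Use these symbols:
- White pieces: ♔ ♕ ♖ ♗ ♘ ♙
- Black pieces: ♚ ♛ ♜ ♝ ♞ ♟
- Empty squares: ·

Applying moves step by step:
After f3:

♜ ♞ ♝ ♛ ♚ ♝ ♞ ♜
♟ ♟ ♟ ♟ ♟ ♟ ♟ ♟
· · · · · · · ·
· · · · · · · ·
· · · · · · · ·
· · · · · ♙ · ·
♙ ♙ ♙ ♙ ♙ · ♙ ♙
♖ ♘ ♗ ♕ ♔ ♗ ♘ ♖


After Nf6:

♜ ♞ ♝ ♛ ♚ ♝ · ♜
♟ ♟ ♟ ♟ ♟ ♟ ♟ ♟
· · · · · ♞ · ·
· · · · · · · ·
· · · · · · · ·
· · · · · ♙ · ·
♙ ♙ ♙ ♙ ♙ · ♙ ♙
♖ ♘ ♗ ♕ ♔ ♗ ♘ ♖


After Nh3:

♜ ♞ ♝ ♛ ♚ ♝ · ♜
♟ ♟ ♟ ♟ ♟ ♟ ♟ ♟
· · · · · ♞ · ·
· · · · · · · ·
· · · · · · · ·
· · · · · ♙ · ♘
♙ ♙ ♙ ♙ ♙ · ♙ ♙
♖ ♘ ♗ ♕ ♔ ♗ · ♖


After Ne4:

♜ ♞ ♝ ♛ ♚ ♝ · ♜
♟ ♟ ♟ ♟ ♟ ♟ ♟ ♟
· · · · · · · ·
· · · · · · · ·
· · · · ♞ · · ·
· · · · · ♙ · ♘
♙ ♙ ♙ ♙ ♙ · ♙ ♙
♖ ♘ ♗ ♕ ♔ ♗ · ♖


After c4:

♜ ♞ ♝ ♛ ♚ ♝ · ♜
♟ ♟ ♟ ♟ ♟ ♟ ♟ ♟
· · · · · · · ·
· · · · · · · ·
· · ♙ · ♞ · · ·
· · · · · ♙ · ♘
♙ ♙ · ♙ ♙ · ♙ ♙
♖ ♘ ♗ ♕ ♔ ♗ · ♖


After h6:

♜ ♞ ♝ ♛ ♚ ♝ · ♜
♟ ♟ ♟ ♟ ♟ ♟ ♟ ·
· · · · · · · ♟
· · · · · · · ·
· · ♙ · ♞ · · ·
· · · · · ♙ · ♘
♙ ♙ · ♙ ♙ · ♙ ♙
♖ ♘ ♗ ♕ ♔ ♗ · ♖


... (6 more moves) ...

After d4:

♜ ♞ ♛ · ♚ ♝ · ♜
♟ · ♟ ♟ ♟ ♟ ♟ ·
♝ · · · · · · ♟
· ♟ ♙ · · · · ·
· · · ♙ ♞ · · ·
· ♙ · · · ♙ · ·
♙ · · · ♙ · ♙ ♙
♖ ♘ ♗ ♕ ♔ ♗ ♘ ♖


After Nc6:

♜ · ♛ · ♚ ♝ · ♜
♟ · ♟ ♟ ♟ ♟ ♟ ·
♝ · ♞ · · · · ♟
· ♟ ♙ · · · · ·
· · · ♙ ♞ · · ·
· ♙ · · · ♙ · ·
♙ · · · ♙ · ♙ ♙
♖ ♘ ♗ ♕ ♔ ♗ ♘ ♖



  a b c d e f g h
  ─────────────────
8│♜ · ♛ · ♚ ♝ · ♜│8
7│♟ · ♟ ♟ ♟ ♟ ♟ ·│7
6│♝ · ♞ · · · · ♟│6
5│· ♟ ♙ · · · · ·│5
4│· · · ♙ ♞ · · ·│4
3│· ♙ · · · ♙ · ·│3
2│♙ · · · ♙ · ♙ ♙│2
1│♖ ♘ ♗ ♕ ♔ ♗ ♘ ♖│1
  ─────────────────
  a b c d e f g h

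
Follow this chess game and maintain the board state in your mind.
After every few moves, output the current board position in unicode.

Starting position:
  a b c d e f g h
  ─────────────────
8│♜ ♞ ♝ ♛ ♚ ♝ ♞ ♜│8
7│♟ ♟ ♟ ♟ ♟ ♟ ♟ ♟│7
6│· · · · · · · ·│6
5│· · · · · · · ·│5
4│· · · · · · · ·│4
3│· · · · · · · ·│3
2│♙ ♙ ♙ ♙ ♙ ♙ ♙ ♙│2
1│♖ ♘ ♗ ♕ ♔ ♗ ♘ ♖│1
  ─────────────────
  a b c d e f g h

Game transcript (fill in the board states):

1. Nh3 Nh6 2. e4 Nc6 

  a b c d e f g h
  ─────────────────
8│♜ · ♝ ♛ ♚ ♝ · ♜│8
7│♟ ♟ ♟ ♟ ♟ ♟ ♟ ♟│7
6│· · ♞ · · · · ♞│6
5│· · · · · · · ·│5
4│· · · · ♙ · · ·│4
3│· · · · · · · ♘│3
2│♙ ♙ ♙ ♙ · ♙ ♙ ♙│2
1│♖ ♘ ♗ ♕ ♔ ♗ · ♖│1
  ─────────────────
  a b c d e f g h

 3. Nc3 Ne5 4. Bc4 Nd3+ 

  a b c d e f g h
  ─────────────────
8│♜ · ♝ ♛ ♚ ♝ · ♜│8
7│♟ ♟ ♟ ♟ ♟ ♟ ♟ ♟│7
6│· · · · · · · ♞│6
5│· · · · · · · ·│5
4│· · ♗ · ♙ · · ·│4
3│· · ♘ ♞ · · · ♘│3
2│♙ ♙ ♙ ♙ · ♙ ♙ ♙│2
1│♖ · ♗ ♕ ♔ · · ♖│1
  ─────────────────
  a b c d e f g h

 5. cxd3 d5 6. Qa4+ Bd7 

  a b c d e f g h
  ─────────────────
8│♜ · · ♛ ♚ ♝ · ♜│8
7│♟ ♟ ♟ ♝ ♟ ♟ ♟ ♟│7
6│· · · · · · · ♞│6
5│· · · ♟ · · · ·│5
4│♕ · ♗ · ♙ · · ·│4
3│· · ♘ ♙ · · · ♘│3
2│♙ ♙ · ♙ · ♙ ♙ ♙│2
1│♖ · ♗ · ♔ · · ♖│1
  ─────────────────
  a b c d e f g h

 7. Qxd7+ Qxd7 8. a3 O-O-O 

  a b c d e f g h
  ─────────────────
8│· · ♚ ♜ · ♝ · ♜│8
7│♟ ♟ ♟ ♛ ♟ ♟ ♟ ♟│7
6│· · · · · · · ♞│6
5│· · · ♟ · · · ·│5
4│· · ♗ · ♙ · · ·│4
3│♙ · ♘ ♙ · · · ♘│3
2│· ♙ · ♙ · ♙ ♙ ♙│2
1│♖ · ♗ · ♔ · · ♖│1
  ─────────────────
  a b c d e f g h

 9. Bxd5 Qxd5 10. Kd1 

  a b c d e f g h
  ─────────────────
8│· · ♚ ♜ · ♝ · ♜│8
7│♟ ♟ ♟ · ♟ ♟ ♟ ♟│7
6│· · · · · · · ♞│6
5│· · · ♛ · · · ·│5
4│· · · · ♙ · · ·│4
3│♙ · ♘ ♙ · · · ♘│3
2│· ♙ · ♙ · ♙ ♙ ♙│2
1│♖ · ♗ ♔ · · · ♖│1
  ─────────────────
  a b c d e f g h


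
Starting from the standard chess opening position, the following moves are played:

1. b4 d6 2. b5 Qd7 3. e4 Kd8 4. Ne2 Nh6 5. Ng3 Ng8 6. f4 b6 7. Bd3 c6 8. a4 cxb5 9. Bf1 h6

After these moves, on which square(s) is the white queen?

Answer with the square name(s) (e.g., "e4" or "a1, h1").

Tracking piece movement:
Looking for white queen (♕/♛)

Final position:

  a b c d e f g h
  ─────────────────
8│♜ ♞ ♝ ♚ · ♝ ♞ ♜│8
7│♟ · · ♛ ♟ ♟ ♟ ·│7
6│· ♟ · ♟ · · · ♟│6
5│· ♟ · · · · · ·│5
4│♙ · · · ♙ ♙ · ·│4
3│· · · · · · ♘ ·│3
2│· · ♙ ♙ · · ♙ ♙│2
1│♖ ♘ ♗ ♕ ♔ ♗ · ♖│1
  ─────────────────
  a b c d e f g h


d1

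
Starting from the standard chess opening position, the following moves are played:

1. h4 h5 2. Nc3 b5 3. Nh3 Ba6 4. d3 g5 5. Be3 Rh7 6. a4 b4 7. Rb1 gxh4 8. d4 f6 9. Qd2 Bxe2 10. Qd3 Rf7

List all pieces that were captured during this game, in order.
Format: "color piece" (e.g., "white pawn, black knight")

Tracking captures:
  gxh4: captured white pawn
  Bxe2: captured white pawn

white pawn, white pawn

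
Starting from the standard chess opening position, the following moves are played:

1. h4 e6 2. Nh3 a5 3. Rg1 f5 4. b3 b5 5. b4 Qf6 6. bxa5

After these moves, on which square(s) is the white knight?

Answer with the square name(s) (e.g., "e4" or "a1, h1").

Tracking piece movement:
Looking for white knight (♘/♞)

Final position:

  a b c d e f g h
  ─────────────────
8│♜ ♞ ♝ · ♚ ♝ ♞ ♜│8
7│· · ♟ ♟ · · ♟ ♟│7
6│· · · · ♟ ♛ · ·│6
5│♙ ♟ · · · ♟ · ·│5
4│· · · · · · · ♙│4
3│· · · · · · · ♘│3
2│♙ · ♙ ♙ ♙ ♙ ♙ ·│2
1│♖ ♘ ♗ ♕ ♔ ♗ ♖ ·│1
  ─────────────────
  a b c d e f g h


b1, h3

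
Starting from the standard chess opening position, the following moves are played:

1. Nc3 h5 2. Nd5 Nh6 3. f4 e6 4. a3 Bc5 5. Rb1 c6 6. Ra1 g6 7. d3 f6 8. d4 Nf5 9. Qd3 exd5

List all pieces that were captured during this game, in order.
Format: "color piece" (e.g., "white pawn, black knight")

Tracking captures:
  exd5: captured white knight

white knight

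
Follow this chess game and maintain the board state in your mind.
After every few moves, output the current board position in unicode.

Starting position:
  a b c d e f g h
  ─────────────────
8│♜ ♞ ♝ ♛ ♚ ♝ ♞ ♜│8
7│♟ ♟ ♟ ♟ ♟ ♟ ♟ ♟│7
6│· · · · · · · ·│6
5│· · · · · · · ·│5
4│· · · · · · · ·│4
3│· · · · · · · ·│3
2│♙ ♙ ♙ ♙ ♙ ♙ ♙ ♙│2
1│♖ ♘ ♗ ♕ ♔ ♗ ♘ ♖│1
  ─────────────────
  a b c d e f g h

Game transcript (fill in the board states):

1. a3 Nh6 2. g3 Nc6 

  a b c d e f g h
  ─────────────────
8│♜ · ♝ ♛ ♚ ♝ · ♜│8
7│♟ ♟ ♟ ♟ ♟ ♟ ♟ ♟│7
6│· · ♞ · · · · ♞│6
5│· · · · · · · ·│5
4│· · · · · · · ·│4
3│♙ · · · · · ♙ ·│3
2│· ♙ ♙ ♙ ♙ ♙ · ♙│2
1│♖ ♘ ♗ ♕ ♔ ♗ ♘ ♖│1
  ─────────────────
  a b c d e f g h

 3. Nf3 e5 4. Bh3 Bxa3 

  a b c d e f g h
  ─────────────────
8│♜ · ♝ ♛ ♚ · · ♜│8
7│♟ ♟ ♟ ♟ · ♟ ♟ ♟│7
6│· · ♞ · · · · ♞│6
5│· · · · ♟ · · ·│5
4│· · · · · · · ·│4
3│♝ · · · · ♘ ♙ ♗│3
2│· ♙ ♙ ♙ ♙ ♙ · ♙│2
1│♖ ♘ ♗ ♕ ♔ · · ♖│1
  ─────────────────
  a b c d e f g h

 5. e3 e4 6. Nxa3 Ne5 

  a b c d e f g h
  ─────────────────
8│♜ · ♝ ♛ ♚ · · ♜│8
7│♟ ♟ ♟ ♟ · ♟ ♟ ♟│7
6│· · · · · · · ♞│6
5│· · · · ♞ · · ·│5
4│· · · · ♟ · · ·│4
3│♘ · · · ♙ ♘ ♙ ♗│3
2│· ♙ ♙ ♙ · ♙ · ♙│2
1│♖ · ♗ ♕ ♔ · · ♖│1
  ─────────────────
  a b c d e f g h

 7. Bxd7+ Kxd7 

  a b c d e f g h
  ─────────────────
8│♜ · ♝ ♛ · · · ♜│8
7│♟ ♟ ♟ ♚ · ♟ ♟ ♟│7
6│· · · · · · · ♞│6
5│· · · · ♞ · · ·│5
4│· · · · ♟ · · ·│4
3│♘ · · · ♙ ♘ ♙ ·│3
2│· ♙ ♙ ♙ · ♙ · ♙│2
1│♖ · ♗ ♕ ♔ · · ♖│1
  ─────────────────
  a b c d e f g h


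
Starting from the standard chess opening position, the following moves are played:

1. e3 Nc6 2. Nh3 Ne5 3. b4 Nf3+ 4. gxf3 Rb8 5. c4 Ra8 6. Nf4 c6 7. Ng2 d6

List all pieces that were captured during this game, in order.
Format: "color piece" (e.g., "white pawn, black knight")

Tracking captures:
  gxf3: captured black knight

black knight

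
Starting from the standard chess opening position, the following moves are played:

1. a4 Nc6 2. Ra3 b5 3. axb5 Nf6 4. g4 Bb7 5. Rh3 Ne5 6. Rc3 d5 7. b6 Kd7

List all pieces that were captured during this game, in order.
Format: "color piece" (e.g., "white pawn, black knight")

Tracking captures:
  axb5: captured black pawn

black pawn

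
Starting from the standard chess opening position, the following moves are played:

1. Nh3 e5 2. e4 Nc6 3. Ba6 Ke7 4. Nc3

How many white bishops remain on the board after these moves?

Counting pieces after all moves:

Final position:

  a b c d e f g h
  ─────────────────
8│♜ · ♝ ♛ · ♝ ♞ ♜│8
7│♟ ♟ ♟ ♟ ♚ ♟ ♟ ♟│7
6│♗ · ♞ · · · · ·│6
5│· · · · ♟ · · ·│5
4│· · · · ♙ · · ·│4
3│· · ♘ · · · · ♘│3
2│♙ ♙ ♙ ♙ · ♙ ♙ ♙│2
1│♖ · ♗ ♕ ♔ · · ♖│1
  ─────────────────
  a b c d e f g h


2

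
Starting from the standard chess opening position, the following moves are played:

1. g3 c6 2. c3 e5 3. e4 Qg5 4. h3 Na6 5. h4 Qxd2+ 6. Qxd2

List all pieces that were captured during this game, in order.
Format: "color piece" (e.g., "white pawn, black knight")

Tracking captures:
  Qxd2+: captured white pawn
  Qxd2: captured black queen

white pawn, black queen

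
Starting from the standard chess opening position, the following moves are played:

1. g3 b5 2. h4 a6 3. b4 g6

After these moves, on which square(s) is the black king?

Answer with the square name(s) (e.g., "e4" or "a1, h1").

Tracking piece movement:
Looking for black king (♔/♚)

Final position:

  a b c d e f g h
  ─────────────────
8│♜ ♞ ♝ ♛ ♚ ♝ ♞ ♜│8
7│· · ♟ ♟ ♟ ♟ · ♟│7
6│♟ · · · · · ♟ ·│6
5│· ♟ · · · · · ·│5
4│· ♙ · · · · · ♙│4
3│· · · · · · ♙ ·│3
2│♙ · ♙ ♙ ♙ ♙ · ·│2
1│♖ ♘ ♗ ♕ ♔ ♗ ♘ ♖│1
  ─────────────────
  a b c d e f g h


e8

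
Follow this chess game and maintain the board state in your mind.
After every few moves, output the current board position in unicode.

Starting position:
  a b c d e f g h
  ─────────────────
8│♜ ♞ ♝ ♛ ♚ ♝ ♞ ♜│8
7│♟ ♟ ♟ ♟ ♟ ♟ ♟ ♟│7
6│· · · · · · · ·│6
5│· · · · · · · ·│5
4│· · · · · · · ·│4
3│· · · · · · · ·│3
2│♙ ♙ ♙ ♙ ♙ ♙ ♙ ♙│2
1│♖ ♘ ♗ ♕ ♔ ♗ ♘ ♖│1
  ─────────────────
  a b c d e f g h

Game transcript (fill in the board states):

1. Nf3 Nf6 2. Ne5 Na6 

  a b c d e f g h
  ─────────────────
8│♜ · ♝ ♛ ♚ ♝ · ♜│8
7│♟ ♟ ♟ ♟ ♟ ♟ ♟ ♟│7
6│♞ · · · · ♞ · ·│6
5│· · · · ♘ · · ·│5
4│· · · · · · · ·│4
3│· · · · · · · ·│3
2│♙ ♙ ♙ ♙ ♙ ♙ ♙ ♙│2
1│♖ ♘ ♗ ♕ ♔ ♗ · ♖│1
  ─────────────────
  a b c d e f g h

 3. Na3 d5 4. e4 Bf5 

  a b c d e f g h
  ─────────────────
8│♜ · · ♛ ♚ ♝ · ♜│8
7│♟ ♟ ♟ · ♟ ♟ ♟ ♟│7
6│♞ · · · · ♞ · ·│6
5│· · · ♟ ♘ ♝ · ·│5
4│· · · · ♙ · · ·│4
3│♘ · · · · · · ·│3
2│♙ ♙ ♙ ♙ · ♙ ♙ ♙│2
1│♖ · ♗ ♕ ♔ ♗ · ♖│1
  ─────────────────
  a b c d e f g h

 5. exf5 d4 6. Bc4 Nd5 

  a b c d e f g h
  ─────────────────
8│♜ · · ♛ ♚ ♝ · ♜│8
7│♟ ♟ ♟ · ♟ ♟ ♟ ♟│7
6│♞ · · · · · · ·│6
5│· · · ♞ ♘ ♙ · ·│5
4│· · ♗ ♟ · · · ·│4
3│♘ · · · · · · ·│3
2│♙ ♙ ♙ ♙ · ♙ ♙ ♙│2
1│♖ · ♗ ♕ ♔ · · ♖│1
  ─────────────────
  a b c d e f g h

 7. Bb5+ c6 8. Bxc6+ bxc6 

  a b c d e f g h
  ─────────────────
8│♜ · · ♛ ♚ ♝ · ♜│8
7│♟ · · · ♟ ♟ ♟ ♟│7
6│♞ · ♟ · · · · ·│6
5│· · · ♞ ♘ ♙ · ·│5
4│· · · ♟ · · · ·│4
3│♘ · · · · · · ·│3
2│♙ ♙ ♙ ♙ · ♙ ♙ ♙│2
1│♖ · ♗ ♕ ♔ · · ♖│1
  ─────────────────
  a b c d e f g h

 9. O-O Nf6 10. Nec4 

  a b c d e f g h
  ─────────────────
8│♜ · · ♛ ♚ ♝ · ♜│8
7│♟ · · · ♟ ♟ ♟ ♟│7
6│♞ · ♟ · · ♞ · ·│6
5│· · · · · ♙ · ·│5
4│· · ♘ ♟ · · · ·│4
3│♘ · · · · · · ·│3
2│♙ ♙ ♙ ♙ · ♙ ♙ ♙│2
1│♖ · ♗ ♕ · ♖ ♔ ·│1
  ─────────────────
  a b c d e f g h


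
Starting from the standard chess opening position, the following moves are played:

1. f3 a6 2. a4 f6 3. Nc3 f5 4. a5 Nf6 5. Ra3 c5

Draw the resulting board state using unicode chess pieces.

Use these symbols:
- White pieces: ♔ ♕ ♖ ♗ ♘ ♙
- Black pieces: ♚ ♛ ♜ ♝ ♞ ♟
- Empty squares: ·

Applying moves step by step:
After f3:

♜ ♞ ♝ ♛ ♚ ♝ ♞ ♜
♟ ♟ ♟ ♟ ♟ ♟ ♟ ♟
· · · · · · · ·
· · · · · · · ·
· · · · · · · ·
· · · · · ♙ · ·
♙ ♙ ♙ ♙ ♙ · ♙ ♙
♖ ♘ ♗ ♕ ♔ ♗ ♘ ♖


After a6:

♜ ♞ ♝ ♛ ♚ ♝ ♞ ♜
· ♟ ♟ ♟ ♟ ♟ ♟ ♟
♟ · · · · · · ·
· · · · · · · ·
· · · · · · · ·
· · · · · ♙ · ·
♙ ♙ ♙ ♙ ♙ · ♙ ♙
♖ ♘ ♗ ♕ ♔ ♗ ♘ ♖


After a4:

♜ ♞ ♝ ♛ ♚ ♝ ♞ ♜
· ♟ ♟ ♟ ♟ ♟ ♟ ♟
♟ · · · · · · ·
· · · · · · · ·
♙ · · · · · · ·
· · · · · ♙ · ·
· ♙ ♙ ♙ ♙ · ♙ ♙
♖ ♘ ♗ ♕ ♔ ♗ ♘ ♖


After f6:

♜ ♞ ♝ ♛ ♚ ♝ ♞ ♜
· ♟ ♟ ♟ ♟ · ♟ ♟
♟ · · · · ♟ · ·
· · · · · · · ·
♙ · · · · · · ·
· · · · · ♙ · ·
· ♙ ♙ ♙ ♙ · ♙ ♙
♖ ♘ ♗ ♕ ♔ ♗ ♘ ♖


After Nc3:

♜ ♞ ♝ ♛ ♚ ♝ ♞ ♜
· ♟ ♟ ♟ ♟ · ♟ ♟
♟ · · · · ♟ · ·
· · · · · · · ·
♙ · · · · · · ·
· · ♘ · · ♙ · ·
· ♙ ♙ ♙ ♙ · ♙ ♙
♖ · ♗ ♕ ♔ ♗ ♘ ♖


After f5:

♜ ♞ ♝ ♛ ♚ ♝ ♞ ♜
· ♟ ♟ ♟ ♟ · ♟ ♟
♟ · · · · · · ·
· · · · · ♟ · ·
♙ · · · · · · ·
· · ♘ · · ♙ · ·
· ♙ ♙ ♙ ♙ · ♙ ♙
♖ · ♗ ♕ ♔ ♗ ♘ ♖


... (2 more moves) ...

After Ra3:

♜ ♞ ♝ ♛ ♚ ♝ · ♜
· ♟ ♟ ♟ ♟ · ♟ ♟
♟ · · · · ♞ · ·
♙ · · · · ♟ · ·
· · · · · · · ·
♖ · ♘ · · ♙ · ·
· ♙ ♙ ♙ ♙ · ♙ ♙
· · ♗ ♕ ♔ ♗ ♘ ♖


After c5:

♜ ♞ ♝ ♛ ♚ ♝ · ♜
· ♟ · ♟ ♟ · ♟ ♟
♟ · · · · ♞ · ·
♙ · ♟ · · ♟ · ·
· · · · · · · ·
♖ · ♘ · · ♙ · ·
· ♙ ♙ ♙ ♙ · ♙ ♙
· · ♗ ♕ ♔ ♗ ♘ ♖



  a b c d e f g h
  ─────────────────
8│♜ ♞ ♝ ♛ ♚ ♝ · ♜│8
7│· ♟ · ♟ ♟ · ♟ ♟│7
6│♟ · · · · ♞ · ·│6
5│♙ · ♟ · · ♟ · ·│5
4│· · · · · · · ·│4
3│♖ · ♘ · · ♙ · ·│3
2│· ♙ ♙ ♙ ♙ · ♙ ♙│2
1│· · ♗ ♕ ♔ ♗ ♘ ♖│1
  ─────────────────
  a b c d e f g h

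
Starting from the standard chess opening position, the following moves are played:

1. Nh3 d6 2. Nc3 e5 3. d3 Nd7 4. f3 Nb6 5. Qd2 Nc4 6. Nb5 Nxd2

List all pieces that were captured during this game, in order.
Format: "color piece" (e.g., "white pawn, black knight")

Tracking captures:
  Nxd2: captured white queen

white queen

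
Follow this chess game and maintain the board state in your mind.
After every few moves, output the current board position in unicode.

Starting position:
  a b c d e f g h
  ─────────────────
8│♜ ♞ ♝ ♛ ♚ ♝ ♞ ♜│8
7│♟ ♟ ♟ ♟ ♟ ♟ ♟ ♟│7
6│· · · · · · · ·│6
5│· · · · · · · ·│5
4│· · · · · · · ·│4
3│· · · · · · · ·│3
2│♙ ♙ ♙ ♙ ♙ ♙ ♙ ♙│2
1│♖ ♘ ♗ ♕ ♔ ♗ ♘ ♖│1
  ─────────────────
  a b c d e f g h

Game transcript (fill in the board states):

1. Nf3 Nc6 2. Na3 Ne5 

  a b c d e f g h
  ─────────────────
8│♜ · ♝ ♛ ♚ ♝ ♞ ♜│8
7│♟ ♟ ♟ ♟ ♟ ♟ ♟ ♟│7
6│· · · · · · · ·│6
5│· · · · ♞ · · ·│5
4│· · · · · · · ·│4
3│♘ · · · · ♘ · ·│3
2│♙ ♙ ♙ ♙ ♙ ♙ ♙ ♙│2
1│♖ · ♗ ♕ ♔ ♗ · ♖│1
  ─────────────────
  a b c d e f g h

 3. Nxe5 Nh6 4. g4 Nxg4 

  a b c d e f g h
  ─────────────────
8│♜ · ♝ ♛ ♚ ♝ · ♜│8
7│♟ ♟ ♟ ♟ ♟ ♟ ♟ ♟│7
6│· · · · · · · ·│6
5│· · · · ♘ · · ·│5
4│· · · · · · ♞ ·│4
3│♘ · · · · · · ·│3
2│♙ ♙ ♙ ♙ ♙ ♙ · ♙│2
1│♖ · ♗ ♕ ♔ ♗ · ♖│1
  ─────────────────
  a b c d e f g h

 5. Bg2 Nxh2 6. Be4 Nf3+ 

  a b c d e f g h
  ─────────────────
8│♜ · ♝ ♛ ♚ ♝ · ♜│8
7│♟ ♟ ♟ ♟ ♟ ♟ ♟ ♟│7
6│· · · · · · · ·│6
5│· · · · ♘ · · ·│5
4│· · · · ♗ · · ·│4
3│♘ · · · · ♞ · ·│3
2│♙ ♙ ♙ ♙ ♙ ♙ · ·│2
1│♖ · ♗ ♕ ♔ · · ♖│1
  ─────────────────
  a b c d e f g h

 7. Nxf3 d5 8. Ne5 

  a b c d e f g h
  ─────────────────
8│♜ · ♝ ♛ ♚ ♝ · ♜│8
7│♟ ♟ ♟ · ♟ ♟ ♟ ♟│7
6│· · · · · · · ·│6
5│· · · ♟ ♘ · · ·│5
4│· · · · ♗ · · ·│4
3│♘ · · · · · · ·│3
2│♙ ♙ ♙ ♙ ♙ ♙ · ·│2
1│♖ · ♗ ♕ ♔ · · ♖│1
  ─────────────────
  a b c d e f g h


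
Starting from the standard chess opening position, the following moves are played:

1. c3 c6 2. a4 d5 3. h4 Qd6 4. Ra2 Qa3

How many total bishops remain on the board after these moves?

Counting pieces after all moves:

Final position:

  a b c d e f g h
  ─────────────────
8│♜ ♞ ♝ · ♚ ♝ ♞ ♜│8
7│♟ ♟ · · ♟ ♟ ♟ ♟│7
6│· · ♟ · · · · ·│6
5│· · · ♟ · · · ·│5
4│♙ · · · · · · ♙│4
3│♛ · ♙ · · · · ·│3
2│♖ ♙ · ♙ ♙ ♙ ♙ ·│2
1│· ♘ ♗ ♕ ♔ ♗ ♘ ♖│1
  ─────────────────
  a b c d e f g h


4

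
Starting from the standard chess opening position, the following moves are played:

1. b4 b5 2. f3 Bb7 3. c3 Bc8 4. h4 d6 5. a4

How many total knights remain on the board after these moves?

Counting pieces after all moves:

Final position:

  a b c d e f g h
  ─────────────────
8│♜ ♞ ♝ ♛ ♚ ♝ ♞ ♜│8
7│♟ · ♟ · ♟ ♟ ♟ ♟│7
6│· · · ♟ · · · ·│6
5│· ♟ · · · · · ·│5
4│♙ ♙ · · · · · ♙│4
3│· · ♙ · · ♙ · ·│3
2│· · · ♙ ♙ · ♙ ·│2
1│♖ ♘ ♗ ♕ ♔ ♗ ♘ ♖│1
  ─────────────────
  a b c d e f g h


4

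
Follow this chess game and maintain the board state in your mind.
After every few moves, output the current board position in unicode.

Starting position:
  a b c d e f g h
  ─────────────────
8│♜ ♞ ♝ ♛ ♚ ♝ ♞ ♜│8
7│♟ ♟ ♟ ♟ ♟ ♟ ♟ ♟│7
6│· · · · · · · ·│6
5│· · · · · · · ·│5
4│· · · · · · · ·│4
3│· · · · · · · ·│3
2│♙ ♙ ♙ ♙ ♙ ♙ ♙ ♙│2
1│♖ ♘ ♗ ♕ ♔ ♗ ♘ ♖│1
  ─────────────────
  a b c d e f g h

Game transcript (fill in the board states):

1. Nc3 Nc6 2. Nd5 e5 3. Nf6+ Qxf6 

  a b c d e f g h
  ─────────────────
8│♜ · ♝ · ♚ ♝ ♞ ♜│8
7│♟ ♟ ♟ ♟ · ♟ ♟ ♟│7
6│· · ♞ · · ♛ · ·│6
5│· · · · ♟ · · ·│5
4│· · · · · · · ·│4
3│· · · · · · · ·│3
2│♙ ♙ ♙ ♙ ♙ ♙ ♙ ♙│2
1│♖ · ♗ ♕ ♔ ♗ ♘ ♖│1
  ─────────────────
  a b c d e f g h

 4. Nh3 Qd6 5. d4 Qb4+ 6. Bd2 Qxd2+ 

  a b c d e f g h
  ─────────────────
8│♜ · ♝ · ♚ ♝ ♞ ♜│8
7│♟ ♟ ♟ ♟ · ♟ ♟ ♟│7
6│· · ♞ · · · · ·│6
5│· · · · ♟ · · ·│5
4│· · · ♙ · · · ·│4
3│· · · · · · · ♘│3
2│♙ ♙ ♙ ♛ ♙ ♙ ♙ ♙│2
1│♖ · · ♕ ♔ ♗ · ♖│1
  ─────────────────
  a b c d e f g h

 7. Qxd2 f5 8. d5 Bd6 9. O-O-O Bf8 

  a b c d e f g h
  ─────────────────
8│♜ · ♝ · ♚ ♝ ♞ ♜│8
7│♟ ♟ ♟ ♟ · · ♟ ♟│7
6│· · ♞ · · · · ·│6
5│· · · ♙ ♟ ♟ · ·│5
4│· · · · · · · ·│4
3│· · · · · · · ♘│3
2│♙ ♙ ♙ ♕ ♙ ♙ ♙ ♙│2
1│· · ♔ ♖ · ♗ · ♖│1
  ─────────────────
  a b c d e f g h

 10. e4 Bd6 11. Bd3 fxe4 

  a b c d e f g h
  ─────────────────
8│♜ · ♝ · ♚ · ♞ ♜│8
7│♟ ♟ ♟ ♟ · · ♟ ♟│7
6│· · ♞ ♝ · · · ·│6
5│· · · ♙ ♟ · · ·│5
4│· · · · ♟ · · ·│4
3│· · · ♗ · · · ♘│3
2│♙ ♙ ♙ ♕ · ♙ ♙ ♙│2
1│· · ♔ ♖ · · · ♖│1
  ─────────────────
  a b c d e f g h


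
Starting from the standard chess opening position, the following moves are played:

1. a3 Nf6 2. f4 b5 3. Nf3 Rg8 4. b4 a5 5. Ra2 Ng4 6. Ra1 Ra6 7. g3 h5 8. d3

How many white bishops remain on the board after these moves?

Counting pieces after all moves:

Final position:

  a b c d e f g h
  ─────────────────
8│· ♞ ♝ ♛ ♚ ♝ ♜ ·│8
7│· · ♟ ♟ ♟ ♟ ♟ ·│7
6│♜ · · · · · · ·│6
5│♟ ♟ · · · · · ♟│5
4│· ♙ · · · ♙ ♞ ·│4
3│♙ · · ♙ · ♘ ♙ ·│3
2│· · ♙ · ♙ · · ♙│2
1│♖ ♘ ♗ ♕ ♔ ♗ · ♖│1
  ─────────────────
  a b c d e f g h


2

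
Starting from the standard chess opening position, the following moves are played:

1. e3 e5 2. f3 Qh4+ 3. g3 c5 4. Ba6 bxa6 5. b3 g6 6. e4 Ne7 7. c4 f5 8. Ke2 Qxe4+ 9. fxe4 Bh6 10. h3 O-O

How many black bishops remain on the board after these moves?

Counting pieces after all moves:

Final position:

  a b c d e f g h
  ─────────────────
8│♜ ♞ ♝ · · ♜ ♚ ·│8
7│♟ · · ♟ ♞ · · ♟│7
6│♟ · · · · · ♟ ♝│6
5│· · ♟ · ♟ ♟ · ·│5
4│· · ♙ · ♙ · · ·│4
3│· ♙ · · · · ♙ ♙│3
2│♙ · · ♙ ♔ · · ·│2
1│♖ ♘ ♗ ♕ · · ♘ ♖│1
  ─────────────────
  a b c d e f g h


2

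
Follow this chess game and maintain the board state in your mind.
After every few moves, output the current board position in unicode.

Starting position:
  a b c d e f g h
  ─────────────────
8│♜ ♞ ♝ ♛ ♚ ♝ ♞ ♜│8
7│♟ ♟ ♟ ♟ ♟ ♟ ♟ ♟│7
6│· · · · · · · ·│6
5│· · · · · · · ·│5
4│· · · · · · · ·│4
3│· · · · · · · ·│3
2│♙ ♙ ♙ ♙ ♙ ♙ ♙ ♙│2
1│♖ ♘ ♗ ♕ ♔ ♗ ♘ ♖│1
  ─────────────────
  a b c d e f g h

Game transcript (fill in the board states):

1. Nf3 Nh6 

  a b c d e f g h
  ─────────────────
8│♜ ♞ ♝ ♛ ♚ ♝ · ♜│8
7│♟ ♟ ♟ ♟ ♟ ♟ ♟ ♟│7
6│· · · · · · · ♞│6
5│· · · · · · · ·│5
4│· · · · · · · ·│4
3│· · · · · ♘ · ·│3
2│♙ ♙ ♙ ♙ ♙ ♙ ♙ ♙│2
1│♖ ♘ ♗ ♕ ♔ ♗ · ♖│1
  ─────────────────
  a b c d e f g h

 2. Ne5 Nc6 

  a b c d e f g h
  ─────────────────
8│♜ · ♝ ♛ ♚ ♝ · ♜│8
7│♟ ♟ ♟ ♟ ♟ ♟ ♟ ♟│7
6│· · ♞ · · · · ♞│6
5│· · · · ♘ · · ·│5
4│· · · · · · · ·│4
3│· · · · · · · ·│3
2│♙ ♙ ♙ ♙ ♙ ♙ ♙ ♙│2
1│♖ ♘ ♗ ♕ ♔ ♗ · ♖│1
  ─────────────────
  a b c d e f g h

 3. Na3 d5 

  a b c d e f g h
  ─────────────────
8│♜ · ♝ ♛ ♚ ♝ · ♜│8
7│♟ ♟ ♟ · ♟ ♟ ♟ ♟│7
6│· · ♞ · · · · ♞│6
5│· · · ♟ ♘ · · ·│5
4│· · · · · · · ·│4
3│♘ · · · · · · ·│3
2│♙ ♙ ♙ ♙ ♙ ♙ ♙ ♙│2
1│♖ · ♗ ♕ ♔ ♗ · ♖│1
  ─────────────────
  a b c d e f g h

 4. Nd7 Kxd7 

  a b c d e f g h
  ─────────────────
8│♜ · ♝ ♛ · ♝ · ♜│8
7│♟ ♟ ♟ ♚ ♟ ♟ ♟ ♟│7
6│· · ♞ · · · · ♞│6
5│· · · ♟ · · · ·│5
4│· · · · · · · ·│4
3│♘ · · · · · · ·│3
2│♙ ♙ ♙ ♙ ♙ ♙ ♙ ♙│2
1│♖ · ♗ ♕ ♔ ♗ · ♖│1
  ─────────────────
  a b c d e f g h

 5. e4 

  a b c d e f g h
  ─────────────────
8│♜ · ♝ ♛ · ♝ · ♜│8
7│♟ ♟ ♟ ♚ ♟ ♟ ♟ ♟│7
6│· · ♞ · · · · ♞│6
5│· · · ♟ · · · ·│5
4│· · · · ♙ · · ·│4
3│♘ · · · · · · ·│3
2│♙ ♙ ♙ ♙ · ♙ ♙ ♙│2
1│♖ · ♗ ♕ ♔ ♗ · ♖│1
  ─────────────────
  a b c d e f g h
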